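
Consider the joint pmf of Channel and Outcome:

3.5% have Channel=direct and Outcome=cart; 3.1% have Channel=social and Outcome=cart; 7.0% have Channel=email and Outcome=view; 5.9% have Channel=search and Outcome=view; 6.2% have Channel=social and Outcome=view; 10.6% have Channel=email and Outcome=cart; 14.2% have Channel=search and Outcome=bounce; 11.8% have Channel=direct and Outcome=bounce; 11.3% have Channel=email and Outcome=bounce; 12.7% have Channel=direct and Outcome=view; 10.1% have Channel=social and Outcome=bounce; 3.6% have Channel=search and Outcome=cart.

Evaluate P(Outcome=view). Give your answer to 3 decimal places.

0.318

P(Outcome=view) = 0.070 + 0.059 + 0.062 + 0.127 = 0.318.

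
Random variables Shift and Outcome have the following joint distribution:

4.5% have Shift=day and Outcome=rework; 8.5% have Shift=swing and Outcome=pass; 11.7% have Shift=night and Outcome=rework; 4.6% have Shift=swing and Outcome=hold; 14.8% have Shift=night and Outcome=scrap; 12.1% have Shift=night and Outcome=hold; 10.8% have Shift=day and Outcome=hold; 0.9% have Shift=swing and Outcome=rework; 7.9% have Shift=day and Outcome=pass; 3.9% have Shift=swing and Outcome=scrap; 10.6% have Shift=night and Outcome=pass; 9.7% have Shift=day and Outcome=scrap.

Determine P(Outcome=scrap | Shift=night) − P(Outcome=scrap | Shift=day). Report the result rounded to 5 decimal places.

0.00598

P(Shift=night) = 0.106 + 0.117 + 0.148 + 0.121 = 0.492; P(Outcome=scrap | Shift=night) = 0.148/0.492 = 0.300813.
P(Shift=day) = 0.079 + 0.045 + 0.097 + 0.108 = 0.329; P(Outcome=scrap | Shift=day) = 0.097/0.329 = 0.294833.
Difference = 0.00598.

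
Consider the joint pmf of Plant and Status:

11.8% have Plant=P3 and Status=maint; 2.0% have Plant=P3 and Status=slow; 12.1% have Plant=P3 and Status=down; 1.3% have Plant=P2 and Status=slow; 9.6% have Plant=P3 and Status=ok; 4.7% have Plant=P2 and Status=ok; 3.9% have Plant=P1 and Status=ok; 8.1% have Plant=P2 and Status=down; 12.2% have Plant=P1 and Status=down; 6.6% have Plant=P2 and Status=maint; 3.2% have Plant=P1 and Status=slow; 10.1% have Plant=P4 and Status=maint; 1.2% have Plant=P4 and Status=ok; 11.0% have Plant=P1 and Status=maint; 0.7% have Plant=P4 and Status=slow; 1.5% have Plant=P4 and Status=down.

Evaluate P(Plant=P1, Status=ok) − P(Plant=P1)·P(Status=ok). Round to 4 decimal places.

P(Plant=P1) = 0.039 + 0.032 + 0.122 + 0.110 = 0.303.
P(Status=ok) = 0.039 + 0.047 + 0.096 + 0.012 = 0.194.
P(Plant=P1, Status=ok) − P(Plant=P1)P(Status=ok) = 0.039 − 0.303×0.194 = -0.0198.

-0.0198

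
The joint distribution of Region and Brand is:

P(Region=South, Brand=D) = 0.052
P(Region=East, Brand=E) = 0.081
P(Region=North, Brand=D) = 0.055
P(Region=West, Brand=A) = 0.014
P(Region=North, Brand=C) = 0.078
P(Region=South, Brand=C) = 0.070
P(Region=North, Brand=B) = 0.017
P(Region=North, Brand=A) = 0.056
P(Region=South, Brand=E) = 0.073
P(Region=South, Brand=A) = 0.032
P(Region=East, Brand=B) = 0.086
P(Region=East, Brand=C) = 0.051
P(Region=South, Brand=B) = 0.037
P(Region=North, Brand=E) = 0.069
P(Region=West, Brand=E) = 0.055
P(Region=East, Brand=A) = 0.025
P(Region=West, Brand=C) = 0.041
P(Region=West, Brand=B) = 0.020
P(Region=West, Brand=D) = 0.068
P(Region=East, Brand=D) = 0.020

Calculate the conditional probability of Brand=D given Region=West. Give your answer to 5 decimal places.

P(Region=West) = 0.014 + 0.020 + 0.041 + 0.068 + 0.055 = 0.198.
P(Brand=D | Region=West) = 0.068/0.198 = 0.34343.

0.34343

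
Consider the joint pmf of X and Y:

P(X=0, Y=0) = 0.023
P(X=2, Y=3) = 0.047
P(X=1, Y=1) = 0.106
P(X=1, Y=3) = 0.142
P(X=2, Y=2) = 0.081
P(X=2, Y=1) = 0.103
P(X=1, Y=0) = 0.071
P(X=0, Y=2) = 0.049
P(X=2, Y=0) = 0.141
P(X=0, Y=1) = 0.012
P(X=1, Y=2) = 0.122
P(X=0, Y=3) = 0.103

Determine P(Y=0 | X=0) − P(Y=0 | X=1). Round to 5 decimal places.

P(X=0) = 0.023 + 0.012 + 0.049 + 0.103 = 0.187; P(Y=0 | X=0) = 0.023/0.187 = 0.122995.
P(X=1) = 0.071 + 0.106 + 0.122 + 0.142 = 0.441; P(Y=0 | X=1) = 0.071/0.441 = 0.160998.
Difference = -0.03800.

-0.03800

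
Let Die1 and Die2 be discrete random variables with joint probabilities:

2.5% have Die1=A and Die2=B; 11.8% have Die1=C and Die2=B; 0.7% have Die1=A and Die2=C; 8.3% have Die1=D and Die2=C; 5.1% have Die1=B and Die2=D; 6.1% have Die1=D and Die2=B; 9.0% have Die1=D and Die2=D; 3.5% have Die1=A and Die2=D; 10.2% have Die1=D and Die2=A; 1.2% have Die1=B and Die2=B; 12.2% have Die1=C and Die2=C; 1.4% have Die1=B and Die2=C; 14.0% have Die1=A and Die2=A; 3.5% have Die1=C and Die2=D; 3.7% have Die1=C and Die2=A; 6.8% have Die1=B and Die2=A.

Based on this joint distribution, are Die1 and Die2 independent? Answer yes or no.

P(Die1=C) = 0.312 and P(Die2=A) = 0.347, so their product is 0.10826, but P(Die1=C, Die2=A) = 0.037. Since these differ, Die1 and Die2 are not independent.

no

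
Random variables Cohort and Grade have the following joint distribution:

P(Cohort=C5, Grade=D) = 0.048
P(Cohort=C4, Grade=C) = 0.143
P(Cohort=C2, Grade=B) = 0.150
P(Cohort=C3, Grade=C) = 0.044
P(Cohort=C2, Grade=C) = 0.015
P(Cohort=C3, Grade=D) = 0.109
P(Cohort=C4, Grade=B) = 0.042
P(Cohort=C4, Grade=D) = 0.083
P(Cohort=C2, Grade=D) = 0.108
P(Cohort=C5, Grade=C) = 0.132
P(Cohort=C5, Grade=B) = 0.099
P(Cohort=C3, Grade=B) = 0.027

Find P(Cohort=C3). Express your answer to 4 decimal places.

P(Cohort=C3) = 0.027 + 0.044 + 0.109 = 0.180.

0.1800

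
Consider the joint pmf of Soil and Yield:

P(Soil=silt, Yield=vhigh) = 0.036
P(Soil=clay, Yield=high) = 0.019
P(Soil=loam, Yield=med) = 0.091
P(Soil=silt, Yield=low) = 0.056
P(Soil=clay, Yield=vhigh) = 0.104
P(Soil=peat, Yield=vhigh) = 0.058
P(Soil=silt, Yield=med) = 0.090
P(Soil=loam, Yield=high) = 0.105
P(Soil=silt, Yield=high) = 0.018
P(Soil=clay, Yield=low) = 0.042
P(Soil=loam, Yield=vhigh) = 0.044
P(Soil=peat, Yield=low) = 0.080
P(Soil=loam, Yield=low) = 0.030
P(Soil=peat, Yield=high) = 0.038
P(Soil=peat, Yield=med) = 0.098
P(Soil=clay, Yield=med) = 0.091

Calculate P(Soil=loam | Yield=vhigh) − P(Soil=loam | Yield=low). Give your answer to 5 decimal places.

0.03759

P(Yield=vhigh) = 0.044 + 0.104 + 0.036 + 0.058 = 0.242; P(Soil=loam | Yield=vhigh) = 0.044/0.242 = 0.181818.
P(Yield=low) = 0.030 + 0.042 + 0.056 + 0.080 = 0.208; P(Soil=loam | Yield=low) = 0.030/0.208 = 0.144231.
Difference = 0.03759.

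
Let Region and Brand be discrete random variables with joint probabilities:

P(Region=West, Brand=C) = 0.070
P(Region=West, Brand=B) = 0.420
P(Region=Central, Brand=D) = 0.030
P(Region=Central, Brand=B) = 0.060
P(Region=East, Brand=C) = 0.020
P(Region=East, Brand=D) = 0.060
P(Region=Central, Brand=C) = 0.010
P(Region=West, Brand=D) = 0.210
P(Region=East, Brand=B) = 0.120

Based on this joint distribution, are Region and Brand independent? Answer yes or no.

Every cell satisfies P(Region,Brand) = P(Region)·P(Brand). For instance P(Region=Central) = 0.100, P(Brand=C) = 0.100, and 0.100×0.100 = 0.010 matches the joint entry. So Region and Brand are independent.

yes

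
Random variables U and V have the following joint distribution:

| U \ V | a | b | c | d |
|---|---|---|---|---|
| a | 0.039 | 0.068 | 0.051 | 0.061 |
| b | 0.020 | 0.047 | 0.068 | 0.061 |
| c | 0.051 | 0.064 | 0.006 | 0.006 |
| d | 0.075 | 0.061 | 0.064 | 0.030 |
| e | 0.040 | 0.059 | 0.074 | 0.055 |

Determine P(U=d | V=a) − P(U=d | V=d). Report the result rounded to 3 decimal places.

P(V=a) = 0.039 + 0.020 + 0.051 + 0.075 + 0.040 = 0.225; P(U=d | V=a) = 0.075/0.225 = 0.3333.
P(V=d) = 0.061 + 0.061 + 0.006 + 0.030 + 0.055 = 0.213; P(U=d | V=d) = 0.030/0.213 = 0.1408.
Difference = 0.192.

0.192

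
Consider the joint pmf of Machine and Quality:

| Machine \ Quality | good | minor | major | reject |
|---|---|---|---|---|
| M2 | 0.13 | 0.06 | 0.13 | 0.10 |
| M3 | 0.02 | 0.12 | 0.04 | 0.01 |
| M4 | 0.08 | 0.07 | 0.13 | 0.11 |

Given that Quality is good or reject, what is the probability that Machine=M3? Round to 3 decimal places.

0.067

P(Quality=good) = 0.13 + 0.02 + 0.08 = 0.23.
P(Quality=reject) = 0.10 + 0.01 + 0.11 = 0.22.
P(Quality ∈ {good, reject}) = 0.23 + 0.22 = 0.45; P(Machine=M3, Quality ∈ {good, reject}) = 0.02 + 0.01 = 0.03.
P(Machine=M3 | Quality ∈ {good, reject}) = 0.03/0.45 = 0.067.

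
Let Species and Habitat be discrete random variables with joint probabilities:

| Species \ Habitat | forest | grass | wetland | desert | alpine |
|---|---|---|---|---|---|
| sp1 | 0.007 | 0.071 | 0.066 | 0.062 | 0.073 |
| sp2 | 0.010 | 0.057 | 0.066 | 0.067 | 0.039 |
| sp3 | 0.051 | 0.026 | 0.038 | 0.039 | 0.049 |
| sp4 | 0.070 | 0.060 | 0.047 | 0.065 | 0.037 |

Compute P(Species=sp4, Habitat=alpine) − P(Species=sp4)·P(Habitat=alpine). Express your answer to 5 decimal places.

-0.01824

P(Species=sp4) = 0.070 + 0.060 + 0.047 + 0.065 + 0.037 = 0.279.
P(Habitat=alpine) = 0.073 + 0.039 + 0.049 + 0.037 = 0.198.
P(Species=sp4, Habitat=alpine) − P(Species=sp4)P(Habitat=alpine) = 0.037 − 0.279×0.198 = -0.01824.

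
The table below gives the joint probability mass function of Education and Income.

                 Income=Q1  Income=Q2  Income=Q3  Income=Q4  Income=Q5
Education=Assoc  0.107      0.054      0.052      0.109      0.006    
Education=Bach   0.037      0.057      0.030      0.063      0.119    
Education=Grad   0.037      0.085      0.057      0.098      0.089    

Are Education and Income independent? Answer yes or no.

P(Education=Assoc) = 0.328 and P(Income=Q5) = 0.214, so their product is 0.07019, but P(Education=Assoc, Income=Q5) = 0.006. Since these differ, Education and Income are not independent.

no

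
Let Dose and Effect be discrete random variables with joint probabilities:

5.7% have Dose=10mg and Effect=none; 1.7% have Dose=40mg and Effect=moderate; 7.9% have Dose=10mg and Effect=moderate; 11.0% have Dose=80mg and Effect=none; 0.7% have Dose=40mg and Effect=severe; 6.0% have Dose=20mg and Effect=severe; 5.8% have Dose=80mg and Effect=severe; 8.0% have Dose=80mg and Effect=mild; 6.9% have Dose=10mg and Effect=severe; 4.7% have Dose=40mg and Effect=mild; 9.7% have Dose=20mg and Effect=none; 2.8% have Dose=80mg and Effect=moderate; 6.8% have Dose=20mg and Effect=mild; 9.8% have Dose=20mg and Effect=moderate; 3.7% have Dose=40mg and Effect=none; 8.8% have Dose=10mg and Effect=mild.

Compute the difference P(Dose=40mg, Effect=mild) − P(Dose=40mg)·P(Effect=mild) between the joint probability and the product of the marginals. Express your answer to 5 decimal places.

0.01644

P(Dose=40mg) = 0.037 + 0.047 + 0.017 + 0.007 = 0.108.
P(Effect=mild) = 0.088 + 0.068 + 0.047 + 0.080 = 0.283.
P(Dose=40mg, Effect=mild) − P(Dose=40mg)P(Effect=mild) = 0.047 − 0.108×0.283 = 0.01644.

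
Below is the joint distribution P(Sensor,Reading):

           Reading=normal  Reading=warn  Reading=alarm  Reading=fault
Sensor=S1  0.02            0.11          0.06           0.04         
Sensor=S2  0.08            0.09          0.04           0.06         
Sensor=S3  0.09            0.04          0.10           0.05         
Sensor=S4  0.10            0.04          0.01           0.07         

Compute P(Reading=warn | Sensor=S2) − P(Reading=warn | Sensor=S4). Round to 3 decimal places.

P(Sensor=S2) = 0.08 + 0.09 + 0.04 + 0.06 = 0.27; P(Reading=warn | Sensor=S2) = 0.09/0.27 = 0.3333.
P(Sensor=S4) = 0.10 + 0.04 + 0.01 + 0.07 = 0.22; P(Reading=warn | Sensor=S4) = 0.04/0.22 = 0.1818.
Difference = 0.152.

0.152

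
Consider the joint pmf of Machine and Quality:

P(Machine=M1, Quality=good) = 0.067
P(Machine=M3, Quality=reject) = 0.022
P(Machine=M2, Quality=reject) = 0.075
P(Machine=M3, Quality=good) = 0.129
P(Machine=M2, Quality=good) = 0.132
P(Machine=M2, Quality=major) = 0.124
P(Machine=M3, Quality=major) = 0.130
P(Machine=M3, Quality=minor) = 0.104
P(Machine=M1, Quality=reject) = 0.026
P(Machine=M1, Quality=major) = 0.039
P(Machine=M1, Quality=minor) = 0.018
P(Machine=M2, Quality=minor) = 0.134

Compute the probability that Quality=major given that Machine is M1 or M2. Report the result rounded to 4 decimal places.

P(Machine=M1) = 0.067 + 0.018 + 0.039 + 0.026 = 0.150.
P(Machine=M2) = 0.132 + 0.134 + 0.124 + 0.075 = 0.465.
P(Machine ∈ {M1, M2}) = 0.150 + 0.465 = 0.615; P(Quality=major, Machine ∈ {M1, M2}) = 0.039 + 0.124 = 0.163.
P(Quality=major | Machine ∈ {M1, M2}) = 0.163/0.615 = 0.2650.

0.2650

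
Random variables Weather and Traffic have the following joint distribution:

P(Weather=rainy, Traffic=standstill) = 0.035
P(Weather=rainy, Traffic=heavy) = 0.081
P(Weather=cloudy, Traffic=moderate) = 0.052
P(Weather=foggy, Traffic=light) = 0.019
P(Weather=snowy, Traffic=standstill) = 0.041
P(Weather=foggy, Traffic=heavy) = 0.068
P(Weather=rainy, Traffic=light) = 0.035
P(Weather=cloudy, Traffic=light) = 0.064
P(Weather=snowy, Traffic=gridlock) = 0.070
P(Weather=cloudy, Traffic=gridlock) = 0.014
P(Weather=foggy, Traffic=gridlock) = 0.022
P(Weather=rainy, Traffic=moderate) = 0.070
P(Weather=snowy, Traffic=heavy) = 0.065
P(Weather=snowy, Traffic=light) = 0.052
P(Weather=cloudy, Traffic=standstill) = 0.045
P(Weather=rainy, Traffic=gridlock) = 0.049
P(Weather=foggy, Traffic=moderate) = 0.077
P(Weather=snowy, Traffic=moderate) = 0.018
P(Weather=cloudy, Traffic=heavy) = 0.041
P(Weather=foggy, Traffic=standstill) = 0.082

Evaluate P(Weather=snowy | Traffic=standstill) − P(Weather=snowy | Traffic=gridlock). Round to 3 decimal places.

P(Traffic=standstill) = 0.045 + 0.035 + 0.041 + 0.082 = 0.203; P(Weather=snowy | Traffic=standstill) = 0.041/0.203 = 0.2020.
P(Traffic=gridlock) = 0.014 + 0.049 + 0.070 + 0.022 = 0.155; P(Weather=snowy | Traffic=gridlock) = 0.070/0.155 = 0.4516.
Difference = -0.250.

-0.250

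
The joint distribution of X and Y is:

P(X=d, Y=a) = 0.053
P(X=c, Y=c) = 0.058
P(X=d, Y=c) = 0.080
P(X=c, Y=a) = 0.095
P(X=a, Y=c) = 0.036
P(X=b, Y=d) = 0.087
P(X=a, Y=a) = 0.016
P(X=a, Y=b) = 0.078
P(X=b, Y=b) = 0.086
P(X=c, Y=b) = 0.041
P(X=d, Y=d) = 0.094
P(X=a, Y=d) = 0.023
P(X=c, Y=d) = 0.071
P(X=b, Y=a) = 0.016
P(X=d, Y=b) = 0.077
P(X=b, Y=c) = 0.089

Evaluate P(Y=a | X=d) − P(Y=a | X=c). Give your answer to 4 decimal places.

P(X=d) = 0.053 + 0.077 + 0.080 + 0.094 = 0.304; P(Y=a | X=d) = 0.053/0.304 = 0.17434.
P(X=c) = 0.095 + 0.041 + 0.058 + 0.071 = 0.265; P(Y=a | X=c) = 0.095/0.265 = 0.35849.
Difference = -0.1841.

-0.1841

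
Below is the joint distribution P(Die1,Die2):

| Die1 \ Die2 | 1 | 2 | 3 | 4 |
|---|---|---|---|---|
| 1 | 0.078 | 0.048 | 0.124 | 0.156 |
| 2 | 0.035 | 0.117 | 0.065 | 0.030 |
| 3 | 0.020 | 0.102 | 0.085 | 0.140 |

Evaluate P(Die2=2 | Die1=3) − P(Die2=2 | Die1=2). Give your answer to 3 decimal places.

-0.180

P(Die1=3) = 0.020 + 0.102 + 0.085 + 0.140 = 0.347; P(Die2=2 | Die1=3) = 0.102/0.347 = 0.2939.
P(Die1=2) = 0.035 + 0.117 + 0.065 + 0.030 = 0.247; P(Die2=2 | Die1=2) = 0.117/0.247 = 0.4737.
Difference = -0.180.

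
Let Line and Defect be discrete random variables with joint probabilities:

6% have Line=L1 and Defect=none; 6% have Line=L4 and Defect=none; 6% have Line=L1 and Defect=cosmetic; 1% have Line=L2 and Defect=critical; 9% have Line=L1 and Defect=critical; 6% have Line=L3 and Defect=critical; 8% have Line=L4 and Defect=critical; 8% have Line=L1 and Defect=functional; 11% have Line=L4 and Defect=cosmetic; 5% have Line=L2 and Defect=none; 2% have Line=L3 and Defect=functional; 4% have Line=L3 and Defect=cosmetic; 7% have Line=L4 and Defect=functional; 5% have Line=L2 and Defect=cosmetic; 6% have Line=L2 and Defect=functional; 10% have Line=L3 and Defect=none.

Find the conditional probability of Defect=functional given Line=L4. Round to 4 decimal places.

P(Line=L4) = 0.06 + 0.11 + 0.07 + 0.08 = 0.32.
P(Defect=functional | Line=L4) = 0.07/0.32 = 0.2188.

0.2188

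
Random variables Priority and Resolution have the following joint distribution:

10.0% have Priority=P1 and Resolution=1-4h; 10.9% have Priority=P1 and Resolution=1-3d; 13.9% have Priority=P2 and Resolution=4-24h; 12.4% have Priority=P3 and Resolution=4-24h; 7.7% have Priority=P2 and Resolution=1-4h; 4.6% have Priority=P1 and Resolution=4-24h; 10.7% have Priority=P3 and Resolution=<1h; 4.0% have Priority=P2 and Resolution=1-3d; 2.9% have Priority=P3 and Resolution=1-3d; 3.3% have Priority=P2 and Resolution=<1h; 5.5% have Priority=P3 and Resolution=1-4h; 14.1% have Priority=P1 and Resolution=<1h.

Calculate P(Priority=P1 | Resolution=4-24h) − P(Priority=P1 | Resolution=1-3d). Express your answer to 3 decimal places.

P(Resolution=4-24h) = 0.046 + 0.139 + 0.124 = 0.309; P(Priority=P1 | Resolution=4-24h) = 0.046/0.309 = 0.1489.
P(Resolution=1-3d) = 0.109 + 0.040 + 0.029 = 0.178; P(Priority=P1 | Resolution=1-3d) = 0.109/0.178 = 0.6124.
Difference = -0.463.

-0.463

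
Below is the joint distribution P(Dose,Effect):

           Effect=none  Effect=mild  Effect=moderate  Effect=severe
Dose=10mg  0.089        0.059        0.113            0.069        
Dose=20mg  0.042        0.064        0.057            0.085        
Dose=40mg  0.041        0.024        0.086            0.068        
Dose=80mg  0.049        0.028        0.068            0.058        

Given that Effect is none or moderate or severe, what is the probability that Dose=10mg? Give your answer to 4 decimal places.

P(Effect=none) = 0.089 + 0.042 + 0.041 + 0.049 = 0.221.
P(Effect=moderate) = 0.113 + 0.057 + 0.086 + 0.068 = 0.324.
P(Effect=severe) = 0.069 + 0.085 + 0.068 + 0.058 = 0.280.
P(Effect ∈ {none, moderate, severe}) = 0.221 + 0.324 + 0.280 = 0.825; P(Dose=10mg, Effect ∈ {none, moderate, severe}) = 0.089 + 0.113 + 0.069 = 0.271.
P(Dose=10mg | Effect ∈ {none, moderate, severe}) = 0.271/0.825 = 0.3285.

0.3285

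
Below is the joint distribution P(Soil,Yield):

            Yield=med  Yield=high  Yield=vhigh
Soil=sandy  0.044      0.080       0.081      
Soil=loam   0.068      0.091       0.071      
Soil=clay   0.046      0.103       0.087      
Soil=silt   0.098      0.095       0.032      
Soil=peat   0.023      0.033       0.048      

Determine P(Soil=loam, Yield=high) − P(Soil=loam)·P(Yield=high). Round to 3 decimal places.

-0.001

P(Soil=loam) = 0.068 + 0.091 + 0.071 = 0.230.
P(Yield=high) = 0.080 + 0.091 + 0.103 + 0.095 + 0.033 = 0.402.
P(Soil=loam, Yield=high) − P(Soil=loam)P(Yield=high) = 0.091 − 0.230×0.402 = -0.001.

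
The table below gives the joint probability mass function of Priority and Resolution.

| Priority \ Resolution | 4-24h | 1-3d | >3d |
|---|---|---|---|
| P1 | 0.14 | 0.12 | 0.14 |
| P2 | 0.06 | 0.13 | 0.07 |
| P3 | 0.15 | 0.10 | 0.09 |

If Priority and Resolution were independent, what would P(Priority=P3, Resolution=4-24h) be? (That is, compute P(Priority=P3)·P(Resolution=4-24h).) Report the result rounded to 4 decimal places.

0.1190

P(Priority=P3) = 0.15 + 0.10 + 0.09 = 0.34.
P(Resolution=4-24h) = 0.14 + 0.06 + 0.15 = 0.35.
Product: 0.34 × 0.35 = 0.1190.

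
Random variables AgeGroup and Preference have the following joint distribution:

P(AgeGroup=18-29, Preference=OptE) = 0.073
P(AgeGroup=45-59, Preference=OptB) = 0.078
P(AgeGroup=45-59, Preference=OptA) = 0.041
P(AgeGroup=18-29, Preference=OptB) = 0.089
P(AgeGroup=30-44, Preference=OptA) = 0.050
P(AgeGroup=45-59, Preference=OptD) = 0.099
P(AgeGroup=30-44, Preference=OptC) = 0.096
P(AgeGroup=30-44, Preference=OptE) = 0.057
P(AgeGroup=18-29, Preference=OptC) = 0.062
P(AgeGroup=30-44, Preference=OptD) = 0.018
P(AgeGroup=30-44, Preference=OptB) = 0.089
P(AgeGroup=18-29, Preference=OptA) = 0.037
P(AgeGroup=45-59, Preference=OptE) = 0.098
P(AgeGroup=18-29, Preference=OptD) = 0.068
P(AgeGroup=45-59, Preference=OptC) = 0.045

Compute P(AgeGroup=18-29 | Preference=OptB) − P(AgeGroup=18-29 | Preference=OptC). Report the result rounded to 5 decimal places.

0.04224

P(Preference=OptB) = 0.089 + 0.089 + 0.078 = 0.256; P(AgeGroup=18-29 | Preference=OptB) = 0.089/0.256 = 0.347656.
P(Preference=OptC) = 0.062 + 0.096 + 0.045 = 0.203; P(AgeGroup=18-29 | Preference=OptC) = 0.062/0.203 = 0.305419.
Difference = 0.04224.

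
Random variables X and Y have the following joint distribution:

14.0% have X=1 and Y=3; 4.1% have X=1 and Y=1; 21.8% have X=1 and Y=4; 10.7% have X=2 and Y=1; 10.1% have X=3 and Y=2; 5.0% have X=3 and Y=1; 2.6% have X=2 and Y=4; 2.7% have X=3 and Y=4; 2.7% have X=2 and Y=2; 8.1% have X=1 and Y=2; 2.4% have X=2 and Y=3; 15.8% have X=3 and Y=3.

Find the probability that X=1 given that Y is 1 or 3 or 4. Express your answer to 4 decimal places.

P(Y=1) = 0.041 + 0.107 + 0.050 = 0.198.
P(Y=3) = 0.140 + 0.024 + 0.158 = 0.322.
P(Y=4) = 0.218 + 0.026 + 0.027 = 0.271.
P(Y ∈ {1, 3, 4}) = 0.198 + 0.322 + 0.271 = 0.791; P(X=1, Y ∈ {1, 3, 4}) = 0.041 + 0.140 + 0.218 = 0.399.
P(X=1 | Y ∈ {1, 3, 4}) = 0.399/0.791 = 0.5044.

0.5044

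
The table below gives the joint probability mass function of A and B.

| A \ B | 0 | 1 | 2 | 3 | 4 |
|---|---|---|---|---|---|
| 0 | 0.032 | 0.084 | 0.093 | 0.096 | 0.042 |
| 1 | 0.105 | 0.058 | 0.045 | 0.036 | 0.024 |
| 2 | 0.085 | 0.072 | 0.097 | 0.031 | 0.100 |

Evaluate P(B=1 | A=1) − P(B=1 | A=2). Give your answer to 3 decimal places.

P(A=1) = 0.105 + 0.058 + 0.045 + 0.036 + 0.024 = 0.268; P(B=1 | A=1) = 0.058/0.268 = 0.2164.
P(A=2) = 0.085 + 0.072 + 0.097 + 0.031 + 0.100 = 0.385; P(B=1 | A=2) = 0.072/0.385 = 0.1870.
Difference = 0.029.

0.029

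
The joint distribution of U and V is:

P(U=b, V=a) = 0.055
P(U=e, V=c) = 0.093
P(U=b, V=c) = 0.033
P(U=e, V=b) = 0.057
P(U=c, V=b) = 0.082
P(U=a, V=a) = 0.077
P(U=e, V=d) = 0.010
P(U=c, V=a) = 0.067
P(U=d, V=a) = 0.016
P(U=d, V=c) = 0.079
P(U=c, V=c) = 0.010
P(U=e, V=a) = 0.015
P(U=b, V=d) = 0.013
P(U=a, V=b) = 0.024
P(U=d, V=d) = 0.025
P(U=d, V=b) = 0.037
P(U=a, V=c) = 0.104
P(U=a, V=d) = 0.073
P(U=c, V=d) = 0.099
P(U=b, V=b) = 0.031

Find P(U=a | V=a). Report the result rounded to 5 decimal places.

0.33478

P(V=a) = 0.077 + 0.055 + 0.067 + 0.016 + 0.015 = 0.230.
P(U=a | V=a) = 0.077/0.230 = 0.33478.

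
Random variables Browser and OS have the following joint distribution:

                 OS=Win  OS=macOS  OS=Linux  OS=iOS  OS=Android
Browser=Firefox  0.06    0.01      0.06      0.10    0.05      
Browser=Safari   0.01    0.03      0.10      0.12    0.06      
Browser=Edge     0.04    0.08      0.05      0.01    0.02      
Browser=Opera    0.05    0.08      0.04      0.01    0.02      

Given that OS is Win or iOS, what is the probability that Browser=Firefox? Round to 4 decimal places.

P(OS=Win) = 0.06 + 0.01 + 0.04 + 0.05 = 0.16.
P(OS=iOS) = 0.10 + 0.12 + 0.01 + 0.01 = 0.24.
P(OS ∈ {Win, iOS}) = 0.16 + 0.24 = 0.40; P(Browser=Firefox, OS ∈ {Win, iOS}) = 0.06 + 0.10 = 0.16.
P(Browser=Firefox | OS ∈ {Win, iOS}) = 0.16/0.40 = 0.4000.

0.4000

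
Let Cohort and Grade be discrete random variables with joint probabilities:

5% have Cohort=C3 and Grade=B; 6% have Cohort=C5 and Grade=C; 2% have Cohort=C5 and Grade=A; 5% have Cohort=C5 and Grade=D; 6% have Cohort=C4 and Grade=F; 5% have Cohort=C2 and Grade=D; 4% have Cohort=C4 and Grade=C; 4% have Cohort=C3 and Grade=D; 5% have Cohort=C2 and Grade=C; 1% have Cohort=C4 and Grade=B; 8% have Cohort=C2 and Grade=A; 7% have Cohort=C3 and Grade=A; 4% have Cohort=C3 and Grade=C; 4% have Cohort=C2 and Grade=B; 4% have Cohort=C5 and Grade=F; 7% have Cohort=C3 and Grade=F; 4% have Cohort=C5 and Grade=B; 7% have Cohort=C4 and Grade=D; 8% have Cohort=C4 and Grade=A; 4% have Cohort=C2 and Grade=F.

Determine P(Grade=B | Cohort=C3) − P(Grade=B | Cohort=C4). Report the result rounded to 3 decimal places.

P(Cohort=C3) = 0.07 + 0.05 + 0.04 + 0.04 + 0.07 = 0.27; P(Grade=B | Cohort=C3) = 0.05/0.27 = 0.1852.
P(Cohort=C4) = 0.08 + 0.01 + 0.04 + 0.07 + 0.06 = 0.26; P(Grade=B | Cohort=C4) = 0.01/0.26 = 0.0385.
Difference = 0.147.

0.147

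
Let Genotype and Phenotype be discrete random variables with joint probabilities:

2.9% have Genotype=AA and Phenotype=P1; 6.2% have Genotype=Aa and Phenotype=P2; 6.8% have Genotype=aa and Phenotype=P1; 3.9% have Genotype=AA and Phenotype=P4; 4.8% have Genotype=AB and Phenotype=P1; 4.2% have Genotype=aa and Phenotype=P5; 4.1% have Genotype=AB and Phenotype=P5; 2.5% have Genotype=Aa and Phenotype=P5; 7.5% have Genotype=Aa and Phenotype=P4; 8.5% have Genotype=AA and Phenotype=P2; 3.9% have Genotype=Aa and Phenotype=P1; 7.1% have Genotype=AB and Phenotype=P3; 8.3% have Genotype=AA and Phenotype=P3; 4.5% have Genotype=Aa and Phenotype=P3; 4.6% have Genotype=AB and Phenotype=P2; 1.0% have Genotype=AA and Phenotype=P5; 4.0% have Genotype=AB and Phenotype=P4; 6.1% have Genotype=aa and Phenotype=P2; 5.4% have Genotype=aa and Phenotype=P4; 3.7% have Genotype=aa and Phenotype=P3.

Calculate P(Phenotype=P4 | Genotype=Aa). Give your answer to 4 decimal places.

P(Genotype=Aa) = 0.039 + 0.062 + 0.045 + 0.075 + 0.025 = 0.246.
P(Phenotype=P4 | Genotype=Aa) = 0.075/0.246 = 0.3049.

0.3049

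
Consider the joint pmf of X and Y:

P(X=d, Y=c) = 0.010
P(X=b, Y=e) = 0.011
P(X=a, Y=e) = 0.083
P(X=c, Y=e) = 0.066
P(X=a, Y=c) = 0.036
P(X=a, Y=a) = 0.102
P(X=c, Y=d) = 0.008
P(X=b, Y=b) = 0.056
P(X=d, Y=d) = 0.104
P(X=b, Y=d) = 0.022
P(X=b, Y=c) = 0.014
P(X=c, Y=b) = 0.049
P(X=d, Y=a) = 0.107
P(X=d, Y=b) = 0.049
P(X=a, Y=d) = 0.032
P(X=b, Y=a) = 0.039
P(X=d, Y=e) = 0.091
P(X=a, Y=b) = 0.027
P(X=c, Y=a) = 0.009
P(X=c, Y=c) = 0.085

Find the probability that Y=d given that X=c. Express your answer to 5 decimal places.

0.03687

P(X=c) = 0.009 + 0.049 + 0.085 + 0.008 + 0.066 = 0.217.
P(Y=d | X=c) = 0.008/0.217 = 0.03687.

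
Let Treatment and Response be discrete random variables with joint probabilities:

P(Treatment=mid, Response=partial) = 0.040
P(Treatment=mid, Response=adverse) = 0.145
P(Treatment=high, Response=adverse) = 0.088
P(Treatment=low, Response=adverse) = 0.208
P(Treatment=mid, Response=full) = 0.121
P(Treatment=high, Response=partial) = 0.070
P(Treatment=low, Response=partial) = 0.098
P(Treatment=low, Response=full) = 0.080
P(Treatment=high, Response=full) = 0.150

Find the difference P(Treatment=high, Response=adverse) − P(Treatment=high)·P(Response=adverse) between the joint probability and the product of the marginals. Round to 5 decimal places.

-0.04783

P(Treatment=high) = 0.070 + 0.150 + 0.088 = 0.308.
P(Response=adverse) = 0.208 + 0.145 + 0.088 = 0.441.
P(Treatment=high, Response=adverse) − P(Treatment=high)P(Response=adverse) = 0.088 − 0.308×0.441 = -0.04783.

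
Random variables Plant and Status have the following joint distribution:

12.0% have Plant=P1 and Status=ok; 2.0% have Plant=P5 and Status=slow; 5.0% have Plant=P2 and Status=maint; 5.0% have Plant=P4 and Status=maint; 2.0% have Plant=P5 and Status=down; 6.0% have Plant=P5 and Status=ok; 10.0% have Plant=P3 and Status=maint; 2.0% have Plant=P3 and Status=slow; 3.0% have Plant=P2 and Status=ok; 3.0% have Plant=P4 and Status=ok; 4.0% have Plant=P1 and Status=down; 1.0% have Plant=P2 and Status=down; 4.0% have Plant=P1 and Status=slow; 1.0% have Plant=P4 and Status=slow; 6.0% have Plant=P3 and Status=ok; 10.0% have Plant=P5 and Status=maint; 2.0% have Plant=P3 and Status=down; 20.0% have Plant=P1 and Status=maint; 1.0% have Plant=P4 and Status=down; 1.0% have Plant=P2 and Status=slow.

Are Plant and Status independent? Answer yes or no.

Every cell satisfies P(Plant,Status) = P(Plant)·P(Status). For instance P(Plant=P5) = 0.200, P(Status=slow) = 0.100, and 0.200×0.100 = 0.020 matches the joint entry. So Plant and Status are independent.

yes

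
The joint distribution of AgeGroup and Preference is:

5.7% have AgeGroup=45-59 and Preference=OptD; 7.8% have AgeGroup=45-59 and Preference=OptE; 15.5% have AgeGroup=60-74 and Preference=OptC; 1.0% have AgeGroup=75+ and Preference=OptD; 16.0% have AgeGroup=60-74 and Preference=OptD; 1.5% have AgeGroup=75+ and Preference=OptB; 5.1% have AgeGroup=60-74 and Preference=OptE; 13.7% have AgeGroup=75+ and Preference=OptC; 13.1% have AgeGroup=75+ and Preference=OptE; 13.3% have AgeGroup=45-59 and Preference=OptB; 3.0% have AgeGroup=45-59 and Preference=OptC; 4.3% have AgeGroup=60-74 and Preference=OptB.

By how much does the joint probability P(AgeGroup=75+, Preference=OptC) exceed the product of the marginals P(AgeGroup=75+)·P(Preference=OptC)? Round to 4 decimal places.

P(AgeGroup=75+) = 0.015 + 0.137 + 0.010 + 0.131 = 0.293.
P(Preference=OptC) = 0.030 + 0.155 + 0.137 = 0.322.
P(AgeGroup=75+, Preference=OptC) − P(AgeGroup=75+)P(Preference=OptC) = 0.137 − 0.293×0.322 = 0.0427.

0.0427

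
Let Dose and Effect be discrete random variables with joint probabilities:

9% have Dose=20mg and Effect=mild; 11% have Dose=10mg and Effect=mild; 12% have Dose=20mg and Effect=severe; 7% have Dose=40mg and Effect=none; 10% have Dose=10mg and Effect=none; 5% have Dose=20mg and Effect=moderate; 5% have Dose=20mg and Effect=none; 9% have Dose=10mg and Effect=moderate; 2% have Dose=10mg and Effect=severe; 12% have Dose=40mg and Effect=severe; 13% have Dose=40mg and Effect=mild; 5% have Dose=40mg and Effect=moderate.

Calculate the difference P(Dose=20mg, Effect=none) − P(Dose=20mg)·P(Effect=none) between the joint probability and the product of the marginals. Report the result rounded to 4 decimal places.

P(Dose=20mg) = 0.05 + 0.09 + 0.05 + 0.12 = 0.31.
P(Effect=none) = 0.10 + 0.05 + 0.07 = 0.22.
P(Dose=20mg, Effect=none) − P(Dose=20mg)P(Effect=none) = 0.05 − 0.31×0.22 = -0.0182.

-0.0182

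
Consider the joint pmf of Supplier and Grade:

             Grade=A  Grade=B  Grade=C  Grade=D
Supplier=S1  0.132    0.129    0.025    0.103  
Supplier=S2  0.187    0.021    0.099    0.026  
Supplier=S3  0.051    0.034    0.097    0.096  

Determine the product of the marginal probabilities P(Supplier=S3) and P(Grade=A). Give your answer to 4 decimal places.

P(Supplier=S3) = 0.051 + 0.034 + 0.097 + 0.096 = 0.278.
P(Grade=A) = 0.132 + 0.187 + 0.051 = 0.370.
Product: 0.278 × 0.370 = 0.1029.

0.1029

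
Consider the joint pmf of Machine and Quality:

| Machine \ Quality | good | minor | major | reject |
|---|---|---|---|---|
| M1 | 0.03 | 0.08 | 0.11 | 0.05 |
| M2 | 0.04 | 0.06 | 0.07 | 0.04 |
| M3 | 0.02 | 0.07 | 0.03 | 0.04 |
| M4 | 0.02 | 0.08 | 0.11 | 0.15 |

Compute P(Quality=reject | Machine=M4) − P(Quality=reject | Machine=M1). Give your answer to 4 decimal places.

0.2315

P(Machine=M4) = 0.02 + 0.08 + 0.11 + 0.15 = 0.36; P(Quality=reject | Machine=M4) = 0.15/0.36 = 0.41667.
P(Machine=M1) = 0.03 + 0.08 + 0.11 + 0.05 = 0.27; P(Quality=reject | Machine=M1) = 0.05/0.27 = 0.18519.
Difference = 0.2315.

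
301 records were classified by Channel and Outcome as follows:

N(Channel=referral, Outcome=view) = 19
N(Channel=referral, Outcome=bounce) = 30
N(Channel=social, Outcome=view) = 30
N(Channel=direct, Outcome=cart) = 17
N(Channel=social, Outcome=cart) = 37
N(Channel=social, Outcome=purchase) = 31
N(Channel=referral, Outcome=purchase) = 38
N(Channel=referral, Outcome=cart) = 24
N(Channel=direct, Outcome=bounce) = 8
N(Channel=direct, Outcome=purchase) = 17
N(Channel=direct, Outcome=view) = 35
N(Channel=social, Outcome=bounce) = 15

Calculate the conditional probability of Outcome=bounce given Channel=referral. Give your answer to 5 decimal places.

Total with Channel=referral: 30 + 19 + 24 + 38 = 111.
P(Outcome=bounce | Channel=referral) = 30/111 = 0.27027.

0.27027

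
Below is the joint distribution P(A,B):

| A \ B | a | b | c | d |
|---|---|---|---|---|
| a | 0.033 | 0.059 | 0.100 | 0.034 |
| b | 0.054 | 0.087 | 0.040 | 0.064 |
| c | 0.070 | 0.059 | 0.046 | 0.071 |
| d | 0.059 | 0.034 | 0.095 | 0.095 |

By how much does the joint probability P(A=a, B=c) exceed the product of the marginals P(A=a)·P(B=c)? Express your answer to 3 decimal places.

P(A=a) = 0.033 + 0.059 + 0.100 + 0.034 = 0.226.
P(B=c) = 0.100 + 0.040 + 0.046 + 0.095 = 0.281.
P(A=a, B=c) − P(A=a)P(B=c) = 0.100 − 0.226×0.281 = 0.036.

0.036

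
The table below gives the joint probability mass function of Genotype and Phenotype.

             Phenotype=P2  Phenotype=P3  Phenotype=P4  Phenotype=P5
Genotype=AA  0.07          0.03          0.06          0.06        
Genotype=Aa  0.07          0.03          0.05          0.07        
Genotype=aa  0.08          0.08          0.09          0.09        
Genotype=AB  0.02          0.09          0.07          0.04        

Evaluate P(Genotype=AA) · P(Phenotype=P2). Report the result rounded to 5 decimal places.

P(Genotype=AA) = 0.07 + 0.03 + 0.06 + 0.06 = 0.22.
P(Phenotype=P2) = 0.07 + 0.07 + 0.08 + 0.02 = 0.24.
Product: 0.22 × 0.24 = 0.05280.

0.05280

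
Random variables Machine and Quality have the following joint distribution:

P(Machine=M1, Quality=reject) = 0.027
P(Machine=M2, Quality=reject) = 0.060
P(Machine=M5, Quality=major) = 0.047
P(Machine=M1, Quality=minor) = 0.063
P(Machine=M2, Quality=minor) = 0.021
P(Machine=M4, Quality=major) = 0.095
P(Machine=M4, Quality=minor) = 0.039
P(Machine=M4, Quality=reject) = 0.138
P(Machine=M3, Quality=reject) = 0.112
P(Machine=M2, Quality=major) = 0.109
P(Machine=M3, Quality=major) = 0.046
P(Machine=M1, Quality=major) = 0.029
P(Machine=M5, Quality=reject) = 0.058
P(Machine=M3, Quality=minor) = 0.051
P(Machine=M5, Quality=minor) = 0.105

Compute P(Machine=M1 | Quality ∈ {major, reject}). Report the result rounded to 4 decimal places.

0.0777

P(Quality=major) = 0.029 + 0.109 + 0.046 + 0.095 + 0.047 = 0.326.
P(Quality=reject) = 0.027 + 0.060 + 0.112 + 0.138 + 0.058 = 0.395.
P(Quality ∈ {major, reject}) = 0.326 + 0.395 = 0.721; P(Machine=M1, Quality ∈ {major, reject}) = 0.029 + 0.027 = 0.056.
P(Machine=M1 | Quality ∈ {major, reject}) = 0.056/0.721 = 0.0777.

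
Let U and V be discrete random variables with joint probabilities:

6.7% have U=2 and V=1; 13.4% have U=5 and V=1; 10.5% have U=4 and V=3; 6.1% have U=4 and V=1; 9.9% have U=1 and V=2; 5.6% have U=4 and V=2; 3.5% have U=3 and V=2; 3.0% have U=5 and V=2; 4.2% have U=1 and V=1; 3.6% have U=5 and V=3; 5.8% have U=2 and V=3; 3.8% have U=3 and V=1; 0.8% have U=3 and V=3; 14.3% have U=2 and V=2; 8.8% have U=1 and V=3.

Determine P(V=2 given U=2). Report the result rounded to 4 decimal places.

0.5336

P(U=2) = 0.067 + 0.143 + 0.058 = 0.268.
P(V=2 | U=2) = 0.143/0.268 = 0.5336.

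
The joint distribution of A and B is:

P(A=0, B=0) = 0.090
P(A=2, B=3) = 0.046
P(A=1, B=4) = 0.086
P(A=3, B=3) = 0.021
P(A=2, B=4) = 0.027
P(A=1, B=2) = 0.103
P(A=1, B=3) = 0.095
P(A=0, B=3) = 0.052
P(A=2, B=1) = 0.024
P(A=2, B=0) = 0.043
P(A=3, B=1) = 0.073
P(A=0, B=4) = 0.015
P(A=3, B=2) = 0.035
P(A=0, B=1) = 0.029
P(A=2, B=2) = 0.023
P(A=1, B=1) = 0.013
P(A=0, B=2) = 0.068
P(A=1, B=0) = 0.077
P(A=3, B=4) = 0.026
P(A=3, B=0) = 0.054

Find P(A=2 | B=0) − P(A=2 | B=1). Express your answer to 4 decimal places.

-0.0098

P(B=0) = 0.090 + 0.077 + 0.043 + 0.054 = 0.264; P(A=2 | B=0) = 0.043/0.264 = 0.16288.
P(B=1) = 0.029 + 0.013 + 0.024 + 0.073 = 0.139; P(A=2 | B=1) = 0.024/0.139 = 0.17266.
Difference = -0.0098.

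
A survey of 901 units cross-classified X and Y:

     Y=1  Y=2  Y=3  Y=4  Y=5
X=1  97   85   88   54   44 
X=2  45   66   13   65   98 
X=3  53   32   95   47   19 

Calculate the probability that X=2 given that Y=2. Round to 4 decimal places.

Total with Y=2: 85 + 66 + 32 = 183.
P(X=2 | Y=2) = 66/183 = 0.3607.

0.3607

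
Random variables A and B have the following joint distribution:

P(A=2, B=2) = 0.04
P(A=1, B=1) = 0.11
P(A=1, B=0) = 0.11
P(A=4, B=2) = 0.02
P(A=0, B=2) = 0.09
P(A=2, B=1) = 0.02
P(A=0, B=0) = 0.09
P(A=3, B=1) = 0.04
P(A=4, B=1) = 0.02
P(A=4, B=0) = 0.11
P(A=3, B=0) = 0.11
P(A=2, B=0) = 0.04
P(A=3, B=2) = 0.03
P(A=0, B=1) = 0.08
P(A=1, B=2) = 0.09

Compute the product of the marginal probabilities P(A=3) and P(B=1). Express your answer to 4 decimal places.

P(A=3) = 0.11 + 0.04 + 0.03 = 0.18.
P(B=1) = 0.08 + 0.11 + 0.02 + 0.04 + 0.02 = 0.27.
Product: 0.18 × 0.27 = 0.0486.

0.0486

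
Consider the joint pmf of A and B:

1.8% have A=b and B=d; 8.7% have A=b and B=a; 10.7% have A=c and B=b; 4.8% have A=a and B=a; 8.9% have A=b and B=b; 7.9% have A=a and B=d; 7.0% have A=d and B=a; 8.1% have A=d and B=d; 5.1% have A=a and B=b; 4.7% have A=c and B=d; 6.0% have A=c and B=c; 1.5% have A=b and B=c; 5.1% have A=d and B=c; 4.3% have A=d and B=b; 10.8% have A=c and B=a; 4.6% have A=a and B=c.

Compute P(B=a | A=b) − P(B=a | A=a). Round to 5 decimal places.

0.20198

P(A=b) = 0.087 + 0.089 + 0.015 + 0.018 = 0.209; P(B=a | A=b) = 0.087/0.209 = 0.416268.
P(A=a) = 0.048 + 0.051 + 0.046 + 0.079 = 0.224; P(B=a | A=a) = 0.048/0.224 = 0.214286.
Difference = 0.20198.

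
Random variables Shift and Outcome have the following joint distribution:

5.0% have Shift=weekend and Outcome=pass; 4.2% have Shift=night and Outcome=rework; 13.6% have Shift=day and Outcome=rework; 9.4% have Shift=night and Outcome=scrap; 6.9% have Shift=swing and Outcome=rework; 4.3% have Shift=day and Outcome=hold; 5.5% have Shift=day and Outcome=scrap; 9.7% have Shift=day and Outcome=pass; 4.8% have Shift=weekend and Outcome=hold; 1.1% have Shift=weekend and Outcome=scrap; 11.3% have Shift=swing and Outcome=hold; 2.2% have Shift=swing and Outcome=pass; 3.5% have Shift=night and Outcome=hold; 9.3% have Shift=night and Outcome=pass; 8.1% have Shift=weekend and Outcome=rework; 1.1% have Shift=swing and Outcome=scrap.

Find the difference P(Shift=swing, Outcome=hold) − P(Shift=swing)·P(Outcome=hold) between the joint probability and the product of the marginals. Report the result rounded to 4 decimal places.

P(Shift=swing) = 0.022 + 0.069 + 0.011 + 0.113 = 0.215.
P(Outcome=hold) = 0.043 + 0.113 + 0.035 + 0.048 = 0.239.
P(Shift=swing, Outcome=hold) − P(Shift=swing)P(Outcome=hold) = 0.113 − 0.215×0.239 = 0.0616.

0.0616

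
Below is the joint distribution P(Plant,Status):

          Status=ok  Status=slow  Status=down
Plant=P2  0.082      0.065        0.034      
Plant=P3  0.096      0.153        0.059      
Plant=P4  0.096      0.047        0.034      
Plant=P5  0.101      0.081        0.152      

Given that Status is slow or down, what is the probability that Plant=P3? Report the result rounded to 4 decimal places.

P(Status=slow) = 0.065 + 0.153 + 0.047 + 0.081 = 0.346.
P(Status=down) = 0.034 + 0.059 + 0.034 + 0.152 = 0.279.
P(Status ∈ {slow, down}) = 0.346 + 0.279 = 0.625; P(Plant=P3, Status ∈ {slow, down}) = 0.153 + 0.059 = 0.212.
P(Plant=P3 | Status ∈ {slow, down}) = 0.212/0.625 = 0.3392.

0.3392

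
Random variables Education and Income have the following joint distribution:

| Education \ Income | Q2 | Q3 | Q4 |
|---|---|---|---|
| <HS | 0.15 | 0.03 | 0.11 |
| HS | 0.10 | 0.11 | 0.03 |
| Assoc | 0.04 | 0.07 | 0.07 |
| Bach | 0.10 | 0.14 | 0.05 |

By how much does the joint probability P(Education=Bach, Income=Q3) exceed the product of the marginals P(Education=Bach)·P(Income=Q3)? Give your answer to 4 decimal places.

P(Education=Bach) = 0.10 + 0.14 + 0.05 = 0.29.
P(Income=Q3) = 0.03 + 0.11 + 0.07 + 0.14 = 0.35.
P(Education=Bach, Income=Q3) − P(Education=Bach)P(Income=Q3) = 0.14 − 0.29×0.35 = 0.0385.

0.0385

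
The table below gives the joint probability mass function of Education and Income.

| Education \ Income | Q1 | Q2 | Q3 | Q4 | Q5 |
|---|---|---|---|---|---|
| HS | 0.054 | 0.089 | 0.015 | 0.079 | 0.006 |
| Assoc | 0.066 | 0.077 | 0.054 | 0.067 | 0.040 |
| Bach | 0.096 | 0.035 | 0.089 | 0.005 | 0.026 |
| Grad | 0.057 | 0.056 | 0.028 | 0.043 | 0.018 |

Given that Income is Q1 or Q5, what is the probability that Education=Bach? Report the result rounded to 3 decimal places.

P(Income=Q1) = 0.054 + 0.066 + 0.096 + 0.057 = 0.273.
P(Income=Q5) = 0.006 + 0.040 + 0.026 + 0.018 = 0.090.
P(Income ∈ {Q1, Q5}) = 0.273 + 0.090 = 0.363; P(Education=Bach, Income ∈ {Q1, Q5}) = 0.096 + 0.026 = 0.122.
P(Education=Bach | Income ∈ {Q1, Q5}) = 0.122/0.363 = 0.336.

0.336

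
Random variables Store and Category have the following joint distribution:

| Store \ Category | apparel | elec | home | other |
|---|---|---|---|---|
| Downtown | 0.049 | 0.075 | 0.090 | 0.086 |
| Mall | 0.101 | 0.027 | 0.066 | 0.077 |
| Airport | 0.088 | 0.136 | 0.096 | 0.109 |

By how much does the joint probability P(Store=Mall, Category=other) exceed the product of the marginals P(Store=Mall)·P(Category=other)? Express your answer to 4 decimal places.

0.0033

P(Store=Mall) = 0.101 + 0.027 + 0.066 + 0.077 = 0.271.
P(Category=other) = 0.086 + 0.077 + 0.109 = 0.272.
P(Store=Mall, Category=other) − P(Store=Mall)P(Category=other) = 0.077 − 0.271×0.272 = 0.0033.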